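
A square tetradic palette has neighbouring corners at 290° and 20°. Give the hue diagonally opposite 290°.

A square tetradic scheme places four hues 90° apart; opposite corners are 180° apart.
290 + 180 = 470 → 470 − 360 = 110°

110°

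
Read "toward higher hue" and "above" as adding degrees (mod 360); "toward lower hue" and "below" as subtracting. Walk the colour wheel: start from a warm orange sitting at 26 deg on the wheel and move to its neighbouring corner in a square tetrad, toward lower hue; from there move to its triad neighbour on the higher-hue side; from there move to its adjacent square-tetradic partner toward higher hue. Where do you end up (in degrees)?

square ↓ −90°: 26 − 90 = -64 → -64 + 360 = 296°
triadic ↑ +120°: 296 + 120 = 416 → 416 − 360 = 56°
square ↑ +90°: 56 + 90 = 146°

146°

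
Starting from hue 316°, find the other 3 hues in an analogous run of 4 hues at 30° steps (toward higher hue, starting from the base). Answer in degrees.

Analogous hues sit every 30° along the wheel.
316 + 30 = 346°
316 + 60 = 376 → 376 − 360 = 16°
316 + 90 = 406 → 406 − 360 = 46°

346°, 16°, and 46°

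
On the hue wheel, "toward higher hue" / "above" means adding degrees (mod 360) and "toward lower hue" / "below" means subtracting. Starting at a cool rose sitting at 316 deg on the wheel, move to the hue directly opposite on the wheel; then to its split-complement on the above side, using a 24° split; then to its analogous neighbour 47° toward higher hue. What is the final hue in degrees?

complement +180°: 316 + 180 = 496 → 496 − 360 = 136°
split-comp 24° ↑ +204°: 136 + 204 = 340°
analog 47° ↑ +47°: 340 + 47 = 387 → 387 − 360 = 27°

27°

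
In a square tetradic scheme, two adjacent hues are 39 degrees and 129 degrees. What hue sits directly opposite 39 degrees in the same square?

219°

A square tetradic scheme places four hues 90° apart; opposite corners are 180° apart.
39 + 180 = 219°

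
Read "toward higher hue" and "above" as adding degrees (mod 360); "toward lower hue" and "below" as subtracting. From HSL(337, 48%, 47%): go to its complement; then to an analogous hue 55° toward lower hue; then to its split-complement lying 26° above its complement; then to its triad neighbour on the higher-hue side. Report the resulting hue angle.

68°

337 + 180 = 517 → 517 − 360 = 157°   (complement)
157 − 55 = 102°   (analog 55° ↓)
102 + 206 = 308°   (split-comp 26° ↑)
308 + 120 = 428 → 428 − 360 = 68°   (triadic ↑)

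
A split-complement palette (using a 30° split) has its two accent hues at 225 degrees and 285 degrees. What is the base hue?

75°

The accents sit 30° either side of the complement, so the complement is their short-arc midpoint on the wheel.
Short-arc midpoint of 225° and 285°: 255°.
Base is 180° from the complement: 255 − 180 = 75°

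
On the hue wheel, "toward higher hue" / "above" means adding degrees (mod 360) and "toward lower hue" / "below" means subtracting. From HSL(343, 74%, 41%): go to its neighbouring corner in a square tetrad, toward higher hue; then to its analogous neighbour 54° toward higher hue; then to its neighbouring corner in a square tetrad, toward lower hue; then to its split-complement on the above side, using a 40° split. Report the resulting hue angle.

+90° (square ↑): 343 + 90 = 433 → 433 − 360 = 73°
+54° (analog 54° ↑): 73 + 54 = 127°
−90° (square ↓): 127 − 90 = 37°
+220° (split-comp 40° ↑): 37 + 220 = 257°

257°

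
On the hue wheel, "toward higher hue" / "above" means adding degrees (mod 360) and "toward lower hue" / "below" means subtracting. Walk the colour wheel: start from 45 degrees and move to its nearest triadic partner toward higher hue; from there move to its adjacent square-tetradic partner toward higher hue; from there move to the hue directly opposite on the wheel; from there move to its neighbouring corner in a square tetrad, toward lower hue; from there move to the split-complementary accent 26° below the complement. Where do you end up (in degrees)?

139°

+120° (triadic ↑): 45 + 120 = 165°
+90° (square ↑): 165 + 90 = 255°
+180° (complement): 255 + 180 = 435 → 435 − 360 = 75°
−90° (square ↓): 75 − 90 = -15 → -15 + 360 = 345°
+154° (split-comp 26° ↓): 345 + 154 = 499 → 499 − 360 = 139°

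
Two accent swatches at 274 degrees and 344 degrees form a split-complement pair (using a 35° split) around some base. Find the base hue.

The accents sit 35° either side of the complement, so the complement is their short-arc midpoint on the wheel.
Short-arc midpoint of 274° and 344°: 309°.
Base is 180° from the complement: 309 − 180 = 129°

129°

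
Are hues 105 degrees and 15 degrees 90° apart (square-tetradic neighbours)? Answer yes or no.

yes

Angular distance: |105 − 15| = 90 = 90°.
90° apart (square-tetradic neighbours) requires 90°.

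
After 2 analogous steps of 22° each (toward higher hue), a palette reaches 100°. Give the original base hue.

2 steps of 22° (toward higher hue) give a net shift of +44°.
Start = end − shift: 100 − 44 = 56°

56°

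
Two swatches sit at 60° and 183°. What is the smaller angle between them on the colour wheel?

|60 − 183| = 123.
123 ≤ 180, so the shorter arc is 123°.

123°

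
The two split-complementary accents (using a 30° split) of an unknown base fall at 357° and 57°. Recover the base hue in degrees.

207°

The accents sit 30° either side of the complement, so the complement is their short-arc midpoint on the wheel.
Short-arc midpoint of 357° and 57°: 27°.
Base is 180° from the complement: 27 − 180 = -153 → -153 + 360 = 207°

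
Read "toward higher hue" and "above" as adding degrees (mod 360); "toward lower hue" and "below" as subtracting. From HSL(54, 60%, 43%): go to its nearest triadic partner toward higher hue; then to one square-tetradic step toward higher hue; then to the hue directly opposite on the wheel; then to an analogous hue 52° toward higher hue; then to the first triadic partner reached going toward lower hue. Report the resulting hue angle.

16°

+120° (triadic ↑): 54 + 120 = 174°
+90° (square ↑): 174 + 90 = 264°
+180° (complement): 264 + 180 = 444 → 444 − 360 = 84°
+52° (analog 52° ↑): 84 + 52 = 136°
−120° (triadic ↓): 136 − 120 = 16°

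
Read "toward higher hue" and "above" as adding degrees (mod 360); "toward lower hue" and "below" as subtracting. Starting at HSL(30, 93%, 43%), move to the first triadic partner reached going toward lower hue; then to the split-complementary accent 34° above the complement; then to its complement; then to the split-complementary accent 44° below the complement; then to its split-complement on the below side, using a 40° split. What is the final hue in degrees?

220°

triadic ↓ −120°: 30 − 120 = -90 → -90 + 360 = 270°
split-comp 34° ↑ +214°: 270 + 214 = 484 → 484 − 360 = 124°
complement +180°: 124 + 180 = 304°
split-comp 44° ↓ +136°: 304 + 136 = 440 → 440 − 360 = 80°
split-comp 40° ↓ +140°: 80 + 140 = 220°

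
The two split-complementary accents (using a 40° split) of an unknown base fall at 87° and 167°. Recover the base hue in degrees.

The accents sit 40° either side of the complement, so the complement is their short-arc midpoint on the wheel.
Short-arc midpoint of 87° and 167°: 127°.
Base is 180° from the complement: 127 − 180 = -53 → -53 + 360 = 307°

307°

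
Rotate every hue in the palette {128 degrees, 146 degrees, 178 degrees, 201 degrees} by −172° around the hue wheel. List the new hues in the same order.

128 − 172 = -44 → -44 + 360 = 316°
146 − 172 = -26 → -26 + 360 = 334°
178 − 172 = 6°
201 − 172 = 29°

316°, 334°, 6°, 29°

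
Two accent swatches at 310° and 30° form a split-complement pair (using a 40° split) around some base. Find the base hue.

The accents sit 40° either side of the complement, so the complement is their short-arc midpoint on the wheel.
Short-arc midpoint of 310° and 30°: 350°.
Base is 180° from the complement: 350 − 180 = 170°

170°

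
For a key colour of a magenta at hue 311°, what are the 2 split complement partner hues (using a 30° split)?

101° and 161°

Split-complementary hues sit 30° either side of the complement.
Complement of 311°: 311 + 180 = 491 → 491 − 360 = 131°
131 − 30 = 101°
131 + 30 = 161°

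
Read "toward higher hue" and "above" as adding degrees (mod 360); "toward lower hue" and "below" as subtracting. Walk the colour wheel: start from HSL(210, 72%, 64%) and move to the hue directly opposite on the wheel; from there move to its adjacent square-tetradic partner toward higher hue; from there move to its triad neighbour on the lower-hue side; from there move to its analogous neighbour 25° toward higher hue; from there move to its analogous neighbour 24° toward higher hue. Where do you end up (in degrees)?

49°

complement +180°: 210 + 180 = 390 → 390 − 360 = 30°
square ↑ +90°: 30 + 90 = 120°
triadic ↓ −120°: 120 − 120 = 0°
analog 25° ↑ +25°: 0 + 25 = 25°
analog 24° ↑ +24°: 25 + 24 = 49°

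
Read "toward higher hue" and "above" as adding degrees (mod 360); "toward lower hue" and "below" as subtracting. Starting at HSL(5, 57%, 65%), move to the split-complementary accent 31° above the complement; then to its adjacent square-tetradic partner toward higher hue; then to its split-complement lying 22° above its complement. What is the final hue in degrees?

148°

+211° (split-comp 31° ↑): 5 + 211 = 216°
+90° (square ↑): 216 + 90 = 306°
+202° (split-comp 22° ↑): 306 + 202 = 508 → 508 − 360 = 148°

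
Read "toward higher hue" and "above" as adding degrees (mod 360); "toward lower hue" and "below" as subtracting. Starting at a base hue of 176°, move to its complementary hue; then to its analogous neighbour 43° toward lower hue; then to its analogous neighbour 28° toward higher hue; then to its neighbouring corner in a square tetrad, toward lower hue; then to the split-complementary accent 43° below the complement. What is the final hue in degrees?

complement +180°: 176 + 180 = 356°
analog 43° ↓ −43°: 356 − 43 = 313°
analog 28° ↑ +28°: 313 + 28 = 341°
square ↓ −90°: 341 − 90 = 251°
split-comp 43° ↓ +137°: 251 + 137 = 388 → 388 − 360 = 28°

28°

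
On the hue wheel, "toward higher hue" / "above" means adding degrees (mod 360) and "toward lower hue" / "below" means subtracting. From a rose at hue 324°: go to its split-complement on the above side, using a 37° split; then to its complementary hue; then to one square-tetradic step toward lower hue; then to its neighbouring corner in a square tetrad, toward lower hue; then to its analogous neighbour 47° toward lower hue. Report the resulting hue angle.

134°

324 + 217 = 541 → 541 − 360 = 181°   (split-comp 37° ↑)
181 + 180 = 361 → 361 − 360 = 1°   (complement)
1 − 90 = -89 → -89 + 360 = 271°   (square ↓)
271 − 90 = 181°   (square ↓)
181 − 47 = 134°   (analog 47° ↓)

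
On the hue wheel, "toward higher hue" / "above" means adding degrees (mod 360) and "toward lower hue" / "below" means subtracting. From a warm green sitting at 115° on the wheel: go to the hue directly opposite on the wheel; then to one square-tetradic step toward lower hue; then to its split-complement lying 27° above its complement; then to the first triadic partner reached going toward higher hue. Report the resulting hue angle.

172°

115 + 180 = 295°   (complement)
295 − 90 = 205°   (square ↓)
205 + 207 = 412 → 412 − 360 = 52°   (split-comp 27° ↑)
52 + 120 = 172°   (triadic ↑)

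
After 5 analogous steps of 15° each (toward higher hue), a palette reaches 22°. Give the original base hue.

5 steps of 15° (toward higher hue) give a net shift of +75°.
Start = end − shift: 22 − 75 = -53 → -53 + 360 = 307°

307°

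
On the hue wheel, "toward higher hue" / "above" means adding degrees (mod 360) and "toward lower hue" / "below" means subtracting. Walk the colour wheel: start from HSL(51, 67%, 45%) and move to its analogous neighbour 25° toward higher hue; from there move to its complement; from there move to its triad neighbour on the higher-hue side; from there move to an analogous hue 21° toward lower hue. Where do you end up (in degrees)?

355°

+25° (analog 25° ↑): 51 + 25 = 76°
+180° (complement): 76 + 180 = 256°
+120° (triadic ↑): 256 + 120 = 376 → 376 − 360 = 16°
−21° (analog 21° ↓): 16 − 21 = -5 → -5 + 360 = 355°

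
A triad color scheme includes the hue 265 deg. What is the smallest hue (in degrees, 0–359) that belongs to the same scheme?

A triad places three hues 120° apart.
The full set through 265° is {25°, 145°, 265°}.

25°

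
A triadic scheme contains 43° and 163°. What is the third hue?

A triad spaces three hues 120° apart.
The full set is {43°, 163°, 283°}.

283°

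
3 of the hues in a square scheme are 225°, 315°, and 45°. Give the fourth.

A square tetradic scheme places four hues every 90°.
The full set through 45° is {45°, 135°, 225°, 315°}.
Given {45°, 225°, 315°}, the missing hue is 135°.

135°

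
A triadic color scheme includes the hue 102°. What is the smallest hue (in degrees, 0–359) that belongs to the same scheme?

A triad places three hues 120° apart.
The full set through 102° is {102°, 222°, 342°}.

102°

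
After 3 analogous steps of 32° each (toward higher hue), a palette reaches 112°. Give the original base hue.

16°

3 steps of 32° (toward higher hue) give a net shift of +96°.
Start = end − shift: 112 − 96 = 16°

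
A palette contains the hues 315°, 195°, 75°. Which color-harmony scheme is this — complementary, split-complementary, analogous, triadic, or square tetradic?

Sort the hues: 75°, 195°, 315°.
Successive gaps around the wheel: 120°, 120°, 120°.
Three hues equally spaced 120° apart form a triad.

triadic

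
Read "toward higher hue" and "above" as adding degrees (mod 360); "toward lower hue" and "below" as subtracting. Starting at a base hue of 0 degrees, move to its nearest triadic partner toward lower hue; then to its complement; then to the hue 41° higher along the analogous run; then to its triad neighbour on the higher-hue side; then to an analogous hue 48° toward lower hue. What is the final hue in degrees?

173°

−120° (triadic ↓): 0 − 120 = -120 → -120 + 360 = 240°
+180° (complement): 240 + 180 = 420 → 420 − 360 = 60°
+41° (analog 41° ↑): 60 + 41 = 101°
+120° (triadic ↑): 101 + 120 = 221°
−48° (analog 48° ↓): 221 − 48 = 173°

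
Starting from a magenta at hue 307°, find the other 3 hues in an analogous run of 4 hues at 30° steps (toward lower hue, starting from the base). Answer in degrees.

Analogous hues sit every 30° along the wheel.
307 − 30 = 277°
307 − 60 = 247°
307 − 90 = 217°

277°, 247° and 217°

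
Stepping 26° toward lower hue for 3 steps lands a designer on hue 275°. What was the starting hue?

3 steps of 26° (toward lower hue) give a net shift of −78°.
Start = end − shift: 275 + 78 = 353°

353°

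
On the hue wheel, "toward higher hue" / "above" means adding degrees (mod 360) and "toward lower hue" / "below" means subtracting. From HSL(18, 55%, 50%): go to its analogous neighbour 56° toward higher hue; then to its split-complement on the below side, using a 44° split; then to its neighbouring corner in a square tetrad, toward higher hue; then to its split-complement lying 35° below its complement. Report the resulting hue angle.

analog 56° ↑ +56°: 18 + 56 = 74°
split-comp 44° ↓ +136°: 74 + 136 = 210°
square ↑ +90°: 210 + 90 = 300°
split-comp 35° ↓ +145°: 300 + 145 = 445 → 445 − 360 = 85°

85°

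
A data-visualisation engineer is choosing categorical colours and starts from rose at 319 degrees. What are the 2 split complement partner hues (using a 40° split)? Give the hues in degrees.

Split-complementary hues sit 40° either side of the complement.
Complement of 319 degrees: 319 + 180 = 499 → 499 − 360 = 139°
139 − 40 = 99°
139 + 40 = 179°

99° and 179°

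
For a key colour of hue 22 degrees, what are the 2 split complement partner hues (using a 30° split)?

Split-complementary hues sit 30° either side of the complement.
Complement of 22 degrees: 22 + 180 = 202°
202 − 30 = 172°
202 + 30 = 232°

172° and 232°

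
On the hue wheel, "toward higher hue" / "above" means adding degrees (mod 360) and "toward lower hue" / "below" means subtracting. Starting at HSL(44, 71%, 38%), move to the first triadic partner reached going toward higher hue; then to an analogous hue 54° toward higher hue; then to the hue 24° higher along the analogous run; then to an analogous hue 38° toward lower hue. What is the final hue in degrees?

204°

44 + 120 = 164°   (triadic ↑)
164 + 54 = 218°   (analog 54° ↑)
218 + 24 = 242°   (analog 24° ↑)
242 − 38 = 204°   (analog 38° ↓)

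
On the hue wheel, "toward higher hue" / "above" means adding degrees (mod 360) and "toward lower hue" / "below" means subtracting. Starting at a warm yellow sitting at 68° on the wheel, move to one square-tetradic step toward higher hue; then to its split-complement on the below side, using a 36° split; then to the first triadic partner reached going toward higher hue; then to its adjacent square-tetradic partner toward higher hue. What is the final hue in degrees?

68 + 90 = 158°   (square ↑)
158 + 144 = 302°   (split-comp 36° ↓)
302 + 120 = 422 → 422 − 360 = 62°   (triadic ↑)
62 + 90 = 152°   (square ↑)

152°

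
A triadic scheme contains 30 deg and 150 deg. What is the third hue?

A triad spaces three hues 120° apart.
The full set is {30°, 150°, 270°}.

270°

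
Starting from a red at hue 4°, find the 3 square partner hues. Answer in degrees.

94°, 184°, and 274°

A square tetradic scheme places four hues every 90°.
4 + 90 = 94°
4 + 180 = 184°
4 + 270 = 274°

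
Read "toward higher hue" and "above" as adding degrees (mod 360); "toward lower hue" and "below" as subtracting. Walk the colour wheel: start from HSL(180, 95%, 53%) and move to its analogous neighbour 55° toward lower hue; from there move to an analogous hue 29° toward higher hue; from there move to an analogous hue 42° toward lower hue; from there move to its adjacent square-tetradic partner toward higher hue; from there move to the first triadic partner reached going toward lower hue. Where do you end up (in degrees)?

82°

180 − 55 = 125°   (analog 55° ↓)
125 + 29 = 154°   (analog 29° ↑)
154 − 42 = 112°   (analog 42° ↓)
112 + 90 = 202°   (square ↑)
202 − 120 = 82°   (triadic ↓)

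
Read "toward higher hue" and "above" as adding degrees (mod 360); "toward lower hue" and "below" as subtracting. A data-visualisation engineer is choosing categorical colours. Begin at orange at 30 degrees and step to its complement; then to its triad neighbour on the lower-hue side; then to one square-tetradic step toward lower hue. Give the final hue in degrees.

0°

complement +180°: 30 + 180 = 210°
triadic ↓ −120°: 210 − 120 = 90°
square ↓ −90°: 90 − 90 = 0°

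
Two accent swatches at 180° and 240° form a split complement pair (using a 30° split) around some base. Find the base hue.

The accents sit 30° either side of the complement, so the complement is their short-arc midpoint on the wheel.
Short-arc midpoint of 180° and 240°: 210°.
Base is 180° from the complement: 210 − 180 = 30°

30°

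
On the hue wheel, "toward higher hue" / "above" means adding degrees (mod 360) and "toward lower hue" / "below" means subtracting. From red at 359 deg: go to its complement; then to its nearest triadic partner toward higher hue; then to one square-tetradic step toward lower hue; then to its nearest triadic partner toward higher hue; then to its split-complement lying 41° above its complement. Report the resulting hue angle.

complement +180°: 359 + 180 = 539 → 539 − 360 = 179°
triadic ↑ +120°: 179 + 120 = 299°
square ↓ −90°: 299 − 90 = 209°
triadic ↑ +120°: 209 + 120 = 329°
split-comp 41° ↑ +221°: 329 + 221 = 550 → 550 − 360 = 190°

190°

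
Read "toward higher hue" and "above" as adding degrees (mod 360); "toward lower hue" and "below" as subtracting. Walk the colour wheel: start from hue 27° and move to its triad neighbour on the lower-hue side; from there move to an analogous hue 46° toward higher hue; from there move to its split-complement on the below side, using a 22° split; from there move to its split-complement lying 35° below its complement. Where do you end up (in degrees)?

256°

27 − 120 = -93 → -93 + 360 = 267°   (triadic ↓)
267 + 46 = 313°   (analog 46° ↑)
313 + 158 = 471 → 471 − 360 = 111°   (split-comp 22° ↓)
111 + 145 = 256°   (split-comp 35° ↓)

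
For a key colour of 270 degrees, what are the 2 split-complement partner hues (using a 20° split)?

Split-complementary hues sit 20° either side of the complement.
Complement of 270 degrees: 270 + 180 = 450 → 450 − 360 = 90°
90 − 20 = 70°
90 + 20 = 110°

70° and 110°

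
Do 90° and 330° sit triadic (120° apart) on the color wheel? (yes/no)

Angular distance: |90 − 330| = 240; shorter arc = 360 − 240 = 120°.
Triadic (120° apart) requires 120°.

yes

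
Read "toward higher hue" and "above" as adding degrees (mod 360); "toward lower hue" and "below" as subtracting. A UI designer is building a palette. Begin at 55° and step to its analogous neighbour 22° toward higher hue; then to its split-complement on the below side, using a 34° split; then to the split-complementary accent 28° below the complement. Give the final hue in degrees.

analog 22° ↑ +22°: 55 + 22 = 77°
split-comp 34° ↓ +146°: 77 + 146 = 223°
split-comp 28° ↓ +152°: 223 + 152 = 375 → 375 − 360 = 15°

15°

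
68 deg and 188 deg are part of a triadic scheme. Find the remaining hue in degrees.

A triad places three hues 120° apart.
The full set through 68° is {68°, 188°, 308°}.
Given {68°, 188°}, the missing hue is 308°.

308°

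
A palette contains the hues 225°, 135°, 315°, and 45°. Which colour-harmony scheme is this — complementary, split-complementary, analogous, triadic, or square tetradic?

square tetradic

Sort the hues: 45°, 135°, 225°, 315°.
Successive gaps around the wheel: 90°, 90°, 90°, 90°.
Four hues every 90° form a square tetradic scheme.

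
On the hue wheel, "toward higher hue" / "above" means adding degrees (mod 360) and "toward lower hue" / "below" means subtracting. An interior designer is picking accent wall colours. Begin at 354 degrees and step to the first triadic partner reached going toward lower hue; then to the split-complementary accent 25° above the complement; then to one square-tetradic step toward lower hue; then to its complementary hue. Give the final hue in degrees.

−120° (triadic ↓): 354 − 120 = 234°
+205° (split-comp 25° ↑): 234 + 205 = 439 → 439 − 360 = 79°
−90° (square ↓): 79 − 90 = -11 → -11 + 360 = 349°
+180° (complement): 349 + 180 = 529 → 529 − 360 = 169°

169°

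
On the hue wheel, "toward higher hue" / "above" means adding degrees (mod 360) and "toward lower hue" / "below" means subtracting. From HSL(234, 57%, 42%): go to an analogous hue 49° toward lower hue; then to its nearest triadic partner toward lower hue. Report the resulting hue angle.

65°

−49° (analog 49° ↓): 234 − 49 = 185°
−120° (triadic ↓): 185 − 120 = 65°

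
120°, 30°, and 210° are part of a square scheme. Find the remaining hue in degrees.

A square tetradic scheme places four hues every 90°.
The full set through 30° is {30°, 120°, 210°, 300°}.
Given {30°, 120°, 210°}, the missing hue is 300°.

300°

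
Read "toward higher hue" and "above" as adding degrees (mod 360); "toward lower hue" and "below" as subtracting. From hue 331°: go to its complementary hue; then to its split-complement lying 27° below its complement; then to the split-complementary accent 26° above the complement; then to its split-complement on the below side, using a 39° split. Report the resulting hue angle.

complement +180°: 331 + 180 = 511 → 511 − 360 = 151°
split-comp 27° ↓ +153°: 151 + 153 = 304°
split-comp 26° ↑ +206°: 304 + 206 = 510 → 510 − 360 = 150°
split-comp 39° ↓ +141°: 150 + 141 = 291°

291°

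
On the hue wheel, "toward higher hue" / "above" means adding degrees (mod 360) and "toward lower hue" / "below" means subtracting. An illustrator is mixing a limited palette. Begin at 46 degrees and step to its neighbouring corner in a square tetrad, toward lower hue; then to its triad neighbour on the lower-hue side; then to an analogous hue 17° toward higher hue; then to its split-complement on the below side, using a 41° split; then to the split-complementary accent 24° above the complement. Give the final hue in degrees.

196°

−90° (square ↓): 46 − 90 = -44 → -44 + 360 = 316°
−120° (triadic ↓): 316 − 120 = 196°
+17° (analog 17° ↑): 196 + 17 = 213°
+139° (split-comp 41° ↓): 213 + 139 = 352°
+204° (split-comp 24° ↑): 352 + 204 = 556 → 556 − 360 = 196°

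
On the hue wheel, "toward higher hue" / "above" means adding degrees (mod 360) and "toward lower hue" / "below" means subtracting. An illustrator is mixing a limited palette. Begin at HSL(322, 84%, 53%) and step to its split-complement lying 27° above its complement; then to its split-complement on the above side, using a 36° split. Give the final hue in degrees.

split-comp 27° ↑ +207°: 322 + 207 = 529 → 529 − 360 = 169°
split-comp 36° ↑ +216°: 169 + 216 = 385 → 385 − 360 = 25°

25°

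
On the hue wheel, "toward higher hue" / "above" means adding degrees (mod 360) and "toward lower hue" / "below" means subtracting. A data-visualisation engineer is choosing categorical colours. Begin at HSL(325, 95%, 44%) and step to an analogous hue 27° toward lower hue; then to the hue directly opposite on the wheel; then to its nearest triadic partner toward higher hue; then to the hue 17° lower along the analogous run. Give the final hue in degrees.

325 − 27 = 298°   (analog 27° ↓)
298 + 180 = 478 → 478 − 360 = 118°   (complement)
118 + 120 = 238°   (triadic ↑)
238 − 17 = 221°   (analog 17° ↓)

221°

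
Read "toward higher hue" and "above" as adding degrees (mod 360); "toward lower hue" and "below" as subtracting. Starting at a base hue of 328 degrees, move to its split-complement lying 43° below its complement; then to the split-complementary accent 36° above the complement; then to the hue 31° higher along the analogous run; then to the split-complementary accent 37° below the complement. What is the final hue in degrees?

+137° (split-comp 43° ↓): 328 + 137 = 465 → 465 − 360 = 105°
+216° (split-comp 36° ↑): 105 + 216 = 321°
+31° (analog 31° ↑): 321 + 31 = 352°
+143° (split-comp 37° ↓): 352 + 143 = 495 → 495 − 360 = 135°

135°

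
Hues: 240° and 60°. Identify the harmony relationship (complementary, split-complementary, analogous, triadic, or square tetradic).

complementary

Sort the hues: 60°, 240°.
Successive gaps around the wheel: 180°, 180°.
Two hues 180° apart are complementary.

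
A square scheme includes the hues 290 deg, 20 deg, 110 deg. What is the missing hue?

200°

A square tetradic scheme places four hues every 90°.
The full set through 20° is {20°, 110°, 200°, 290°}.
Given {20°, 110°, 290°}, the missing hue is 200°.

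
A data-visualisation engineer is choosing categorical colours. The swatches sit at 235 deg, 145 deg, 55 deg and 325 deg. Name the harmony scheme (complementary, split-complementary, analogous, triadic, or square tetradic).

square tetradic

Sort the hues: 55°, 145°, 235°, 325°.
Successive gaps around the wheel: 90°, 90°, 90°, 90°.
Four hues every 90° form a square tetradic scheme.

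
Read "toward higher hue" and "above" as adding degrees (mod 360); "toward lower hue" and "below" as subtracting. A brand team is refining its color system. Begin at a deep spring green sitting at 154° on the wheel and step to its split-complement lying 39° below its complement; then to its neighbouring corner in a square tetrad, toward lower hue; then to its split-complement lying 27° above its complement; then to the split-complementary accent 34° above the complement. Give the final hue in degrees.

266°

154 + 141 = 295°   (split-comp 39° ↓)
295 − 90 = 205°   (square ↓)
205 + 207 = 412 → 412 − 360 = 52°   (split-comp 27° ↑)
52 + 214 = 266°   (split-comp 34° ↑)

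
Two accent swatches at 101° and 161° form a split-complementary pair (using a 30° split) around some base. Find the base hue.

The accents sit 30° either side of the complement, so the complement is their short-arc midpoint on the wheel.
Short-arc midpoint of 101° and 161°: 131°.
Base is 180° from the complement: 131 − 180 = -49 → -49 + 360 = 311°

311°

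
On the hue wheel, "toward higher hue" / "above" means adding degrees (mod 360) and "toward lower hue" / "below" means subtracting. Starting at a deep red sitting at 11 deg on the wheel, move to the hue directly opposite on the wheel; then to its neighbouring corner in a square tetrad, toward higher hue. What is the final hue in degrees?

complement +180°: 11 + 180 = 191°
square ↑ +90°: 191 + 90 = 281°

281°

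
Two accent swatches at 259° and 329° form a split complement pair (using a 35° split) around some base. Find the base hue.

114°

The accents sit 35° either side of the complement, so the complement is their short-arc midpoint on the wheel.
Short-arc midpoint of 259° and 329°: 294°.
Base is 180° from the complement: 294 − 180 = 114°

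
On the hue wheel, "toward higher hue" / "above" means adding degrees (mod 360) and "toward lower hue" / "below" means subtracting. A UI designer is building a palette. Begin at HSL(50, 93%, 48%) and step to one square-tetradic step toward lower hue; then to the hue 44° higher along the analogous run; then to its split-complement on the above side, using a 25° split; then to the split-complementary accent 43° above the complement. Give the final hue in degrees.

72°

50 − 90 = -40 → -40 + 360 = 320°   (square ↓)
320 + 44 = 364 → 364 − 360 = 4°   (analog 44° ↑)
4 + 205 = 209°   (split-comp 25° ↑)
209 + 223 = 432 → 432 − 360 = 72°   (split-comp 43° ↑)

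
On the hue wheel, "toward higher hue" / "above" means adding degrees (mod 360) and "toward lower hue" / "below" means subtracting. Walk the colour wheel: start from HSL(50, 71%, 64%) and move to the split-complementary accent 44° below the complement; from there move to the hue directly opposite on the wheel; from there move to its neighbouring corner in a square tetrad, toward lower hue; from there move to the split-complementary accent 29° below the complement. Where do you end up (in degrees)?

67°

split-comp 44° ↓ +136°: 50 + 136 = 186°
complement +180°: 186 + 180 = 366 → 366 − 360 = 6°
square ↓ −90°: 6 − 90 = -84 → -84 + 360 = 276°
split-comp 29° ↓ +151°: 276 + 151 = 427 → 427 − 360 = 67°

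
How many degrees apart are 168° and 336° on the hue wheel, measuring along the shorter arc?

|168 − 336| = 168.
168 ≤ 180, so the shorter arc is 168°.

168°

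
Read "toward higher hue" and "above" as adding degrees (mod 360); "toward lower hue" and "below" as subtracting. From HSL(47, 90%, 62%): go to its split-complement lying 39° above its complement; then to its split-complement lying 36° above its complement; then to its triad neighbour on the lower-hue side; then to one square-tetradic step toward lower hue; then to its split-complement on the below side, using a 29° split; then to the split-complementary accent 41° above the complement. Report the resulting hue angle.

split-comp 39° ↑ +219°: 47 + 219 = 266°
split-comp 36° ↑ +216°: 266 + 216 = 482 → 482 − 360 = 122°
triadic ↓ −120°: 122 − 120 = 2°
square ↓ −90°: 2 − 90 = -88 → -88 + 360 = 272°
split-comp 29° ↓ +151°: 272 + 151 = 423 → 423 − 360 = 63°
split-comp 41° ↑ +221°: 63 + 221 = 284°

284°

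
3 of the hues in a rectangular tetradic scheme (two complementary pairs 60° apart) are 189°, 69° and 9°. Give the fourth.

249°

A rectangular tetradic uses two complementary pairs 60° apart: offsets 0°, 60°, 180°, 240°.
Among {9°, 69°, 189°}, 189° and 9° are a 180° pair.
The remaining hue 69° needs its own complement: 69 + 180 = 249°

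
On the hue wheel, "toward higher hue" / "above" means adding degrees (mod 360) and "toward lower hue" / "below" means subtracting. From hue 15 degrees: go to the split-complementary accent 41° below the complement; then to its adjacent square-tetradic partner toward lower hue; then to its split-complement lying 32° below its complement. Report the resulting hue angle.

212°

+139° (split-comp 41° ↓): 15 + 139 = 154°
−90° (square ↓): 154 − 90 = 64°
+148° (split-comp 32° ↓): 64 + 148 = 212°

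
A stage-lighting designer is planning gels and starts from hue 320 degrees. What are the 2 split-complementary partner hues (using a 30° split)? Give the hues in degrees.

110° and 170°

Split-complementary hues sit 30° either side of the complement.
Complement of 320 degrees: 320 + 180 = 500 → 500 − 360 = 140°
140 − 30 = 110°
140 + 30 = 170°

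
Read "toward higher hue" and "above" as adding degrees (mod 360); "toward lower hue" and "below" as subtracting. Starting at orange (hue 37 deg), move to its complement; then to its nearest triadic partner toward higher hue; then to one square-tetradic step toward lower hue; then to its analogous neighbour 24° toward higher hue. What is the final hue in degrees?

+180° (complement): 37 + 180 = 217°
+120° (triadic ↑): 217 + 120 = 337°
−90° (square ↓): 337 − 90 = 247°
+24° (analog 24° ↑): 247 + 24 = 271°

271°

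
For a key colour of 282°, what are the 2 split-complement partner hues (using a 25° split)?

Split-complementary hues sit 25° either side of the complement.
Complement of 282°: 282 + 180 = 462 → 462 − 360 = 102°
102 − 25 = 77°
102 + 25 = 127°

77° and 127°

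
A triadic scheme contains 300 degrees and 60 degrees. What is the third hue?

A triad spaces three hues 120° apart.
The full set is {60°, 180°, 300°}.

180°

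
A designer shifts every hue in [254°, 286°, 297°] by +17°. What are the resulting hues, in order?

271°, 303°, 314°

254 + 17 = 271°
286 + 17 = 303°
297 + 17 = 314°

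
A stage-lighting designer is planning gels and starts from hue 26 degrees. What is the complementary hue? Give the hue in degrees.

206°

The complement sits 180° across the wheel.
26 + 180 = 206°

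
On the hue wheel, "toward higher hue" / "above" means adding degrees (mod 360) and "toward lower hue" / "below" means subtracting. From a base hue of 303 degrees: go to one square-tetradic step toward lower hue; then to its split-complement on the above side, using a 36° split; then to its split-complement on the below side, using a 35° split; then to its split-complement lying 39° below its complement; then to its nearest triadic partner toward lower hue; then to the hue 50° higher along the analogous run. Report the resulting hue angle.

−90° (square ↓): 303 − 90 = 213°
+216° (split-comp 36° ↑): 213 + 216 = 429 → 429 − 360 = 69°
+145° (split-comp 35° ↓): 69 + 145 = 214°
+141° (split-comp 39° ↓): 214 + 141 = 355°
−120° (triadic ↓): 355 − 120 = 235°
+50° (analog 50° ↑): 235 + 50 = 285°

285°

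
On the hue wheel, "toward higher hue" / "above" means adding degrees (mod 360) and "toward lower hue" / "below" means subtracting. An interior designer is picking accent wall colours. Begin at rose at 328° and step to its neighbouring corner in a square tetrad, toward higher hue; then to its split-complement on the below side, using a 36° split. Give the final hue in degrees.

202°

328 + 90 = 418 → 418 − 360 = 58°   (square ↑)
58 + 144 = 202°   (split-comp 36° ↓)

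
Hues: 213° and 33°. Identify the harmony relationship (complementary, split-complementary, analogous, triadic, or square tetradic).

complementary

Sort the hues: 33°, 213°.
Successive gaps around the wheel: 180°, 180°.
Two hues 180° apart are complementary.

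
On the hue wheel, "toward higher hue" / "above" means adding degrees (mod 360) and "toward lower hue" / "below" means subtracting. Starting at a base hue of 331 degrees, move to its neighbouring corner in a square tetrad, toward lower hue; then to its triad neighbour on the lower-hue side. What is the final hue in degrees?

331 − 90 = 241°   (square ↓)
241 − 120 = 121°   (triadic ↓)

121°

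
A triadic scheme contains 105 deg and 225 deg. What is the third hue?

345°

A triad spaces three hues 120° apart.
The full set is {105°, 225°, 345°}.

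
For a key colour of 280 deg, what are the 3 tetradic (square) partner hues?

A square tetradic scheme places four hues every 90°.
280 + 90 = 370 → 370 − 360 = 10°
280 + 180 = 460 → 460 − 360 = 100°
280 + 270 = 550 → 550 − 360 = 190°

10°, 100°, 190°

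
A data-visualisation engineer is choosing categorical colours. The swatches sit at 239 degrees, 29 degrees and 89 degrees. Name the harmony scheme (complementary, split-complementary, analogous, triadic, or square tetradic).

Sort the hues: 29°, 89°, 239°.
Successive gaps around the wheel: 60°, 150°, 150°.
Two 150° gaps and one 60° gap — a base hue opposite a pair of accents 30° either side of its complement — is the split-complementary pattern.

split-complementary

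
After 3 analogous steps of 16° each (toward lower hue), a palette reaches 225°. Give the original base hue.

3 steps of 16° (toward lower hue) give a net shift of −48°.
Start = end − shift: 225 + 48 = 273°

273°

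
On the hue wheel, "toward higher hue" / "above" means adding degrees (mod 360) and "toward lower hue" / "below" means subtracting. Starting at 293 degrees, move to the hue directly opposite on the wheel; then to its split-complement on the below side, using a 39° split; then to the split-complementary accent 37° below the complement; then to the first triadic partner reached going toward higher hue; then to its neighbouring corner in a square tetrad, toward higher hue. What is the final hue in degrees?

complement +180°: 293 + 180 = 473 → 473 − 360 = 113°
split-comp 39° ↓ +141°: 113 + 141 = 254°
split-comp 37° ↓ +143°: 254 + 143 = 397 → 397 − 360 = 37°
triadic ↑ +120°: 37 + 120 = 157°
square ↑ +90°: 157 + 90 = 247°

247°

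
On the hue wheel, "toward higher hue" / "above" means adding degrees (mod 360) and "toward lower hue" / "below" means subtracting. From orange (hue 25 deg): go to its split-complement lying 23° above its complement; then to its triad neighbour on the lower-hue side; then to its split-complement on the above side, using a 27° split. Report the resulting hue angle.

25 + 203 = 228°   (split-comp 23° ↑)
228 − 120 = 108°   (triadic ↓)
108 + 207 = 315°   (split-comp 27° ↑)

315°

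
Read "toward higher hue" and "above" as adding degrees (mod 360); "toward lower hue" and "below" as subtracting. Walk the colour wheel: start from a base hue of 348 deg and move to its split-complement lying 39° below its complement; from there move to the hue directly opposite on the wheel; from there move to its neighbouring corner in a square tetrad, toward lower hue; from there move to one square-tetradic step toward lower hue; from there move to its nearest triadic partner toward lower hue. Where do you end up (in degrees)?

9°

348 + 141 = 489 → 489 − 360 = 129°   (split-comp 39° ↓)
129 + 180 = 309°   (complement)
309 − 90 = 219°   (square ↓)
219 − 90 = 129°   (square ↓)
129 − 120 = 9°   (triadic ↓)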